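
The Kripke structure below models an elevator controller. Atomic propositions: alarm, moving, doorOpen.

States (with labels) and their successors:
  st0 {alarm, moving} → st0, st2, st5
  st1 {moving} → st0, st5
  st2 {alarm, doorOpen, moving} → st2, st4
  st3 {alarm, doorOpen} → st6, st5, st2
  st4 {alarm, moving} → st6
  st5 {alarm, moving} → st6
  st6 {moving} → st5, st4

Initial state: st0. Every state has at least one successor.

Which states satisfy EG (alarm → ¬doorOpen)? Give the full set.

{st0, st1, st4, st5, st6}

States satisfying alarm → ¬doorOpen: {st0, st1, st4, st5, st6}.
States satisfying EG (alarm → ¬doorOpen): {st0, st1, st4, st5, st6}.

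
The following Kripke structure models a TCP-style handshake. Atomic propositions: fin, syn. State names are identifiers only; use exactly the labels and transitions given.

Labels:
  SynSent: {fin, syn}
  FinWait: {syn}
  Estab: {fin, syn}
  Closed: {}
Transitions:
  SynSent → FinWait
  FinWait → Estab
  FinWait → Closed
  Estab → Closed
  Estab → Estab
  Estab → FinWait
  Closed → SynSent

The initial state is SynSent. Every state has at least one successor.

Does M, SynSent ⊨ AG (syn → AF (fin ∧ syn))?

Holds

States satisfying syn → AF (fin ∧ syn): {SynSent, FinWait, Estab, Closed}.
States satisfying AG (syn → AF (fin ∧ syn)): {SynSent, FinWait, Estab, Closed}.
Every state reachable from SynSent satisfies syn → AF (fin ∧ syn).
SynSent ∈ Sat(AG (syn → AF (fin ∧ syn))).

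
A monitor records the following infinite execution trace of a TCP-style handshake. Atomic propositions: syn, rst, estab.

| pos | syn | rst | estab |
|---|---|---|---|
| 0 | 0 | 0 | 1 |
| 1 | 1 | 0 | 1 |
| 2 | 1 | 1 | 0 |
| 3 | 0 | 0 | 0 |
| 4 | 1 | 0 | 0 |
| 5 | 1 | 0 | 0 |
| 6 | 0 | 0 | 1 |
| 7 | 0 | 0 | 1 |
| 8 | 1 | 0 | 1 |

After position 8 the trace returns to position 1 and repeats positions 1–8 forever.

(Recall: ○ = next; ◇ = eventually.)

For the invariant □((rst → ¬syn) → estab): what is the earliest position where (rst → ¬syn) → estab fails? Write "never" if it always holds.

3

Check (rst → ¬syn) → estab at each position in order: 0 ✓, 1 ✓, 2 ✓.
At position 3 the labels are {}, so (rst → ¬syn) → estab is false there. This is the first violation.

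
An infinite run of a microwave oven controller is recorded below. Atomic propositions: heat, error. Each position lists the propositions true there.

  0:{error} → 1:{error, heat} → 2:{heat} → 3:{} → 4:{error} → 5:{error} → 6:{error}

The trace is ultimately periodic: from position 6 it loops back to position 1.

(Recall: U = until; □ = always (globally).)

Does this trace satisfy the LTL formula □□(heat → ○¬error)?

□(heat → ○¬error) holds at every position 0..6, and those are all positions ever visited, so □□(heat → ○¬error) holds.

Holds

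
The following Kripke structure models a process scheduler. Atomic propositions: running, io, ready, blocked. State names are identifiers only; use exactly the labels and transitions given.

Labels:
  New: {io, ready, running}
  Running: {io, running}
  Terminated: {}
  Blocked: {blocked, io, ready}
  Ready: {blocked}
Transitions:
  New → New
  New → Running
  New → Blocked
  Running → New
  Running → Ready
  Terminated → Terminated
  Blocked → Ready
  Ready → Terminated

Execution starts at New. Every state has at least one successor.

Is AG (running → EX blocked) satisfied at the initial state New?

States satisfying running → EX blocked: {New, Running, Terminated, Blocked, Ready}.
States satisfying AG (running → EX blocked): {New, Running, Terminated, Blocked, Ready}.
Every state reachable from New satisfies running → EX blocked.
New ∈ Sat(AG (running → EX blocked)).

Holds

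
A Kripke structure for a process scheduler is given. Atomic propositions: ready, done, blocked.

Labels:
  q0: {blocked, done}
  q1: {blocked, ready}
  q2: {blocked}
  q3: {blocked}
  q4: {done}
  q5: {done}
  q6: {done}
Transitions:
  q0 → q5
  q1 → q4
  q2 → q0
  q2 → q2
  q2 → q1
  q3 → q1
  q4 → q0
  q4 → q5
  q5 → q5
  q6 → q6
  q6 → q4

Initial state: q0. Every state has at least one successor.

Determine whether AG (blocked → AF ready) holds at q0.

Violated

States satisfying blocked → AF ready: {q1, q3, q4, q5, q6}.
States satisfying AG (blocked → AF ready): {q5}.
q0 is reachable from q0 and violates blocked → AF ready, so AG fails at q0.
q0 ∉ Sat(AG (blocked → AF ready)).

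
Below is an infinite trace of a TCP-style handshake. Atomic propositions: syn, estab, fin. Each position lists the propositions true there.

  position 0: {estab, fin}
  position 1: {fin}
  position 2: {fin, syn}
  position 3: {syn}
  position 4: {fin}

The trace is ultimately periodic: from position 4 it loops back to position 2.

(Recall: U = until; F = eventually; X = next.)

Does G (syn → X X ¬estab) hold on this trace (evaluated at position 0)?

syn → X X ¬estab holds at every position 0..4, and those are all positions ever visited, so G (syn → X X ¬estab) holds.
Positions where syn holds: 2, 3.
Check X X ¬estab at each: 2→ok, 3→ok.

Satisfied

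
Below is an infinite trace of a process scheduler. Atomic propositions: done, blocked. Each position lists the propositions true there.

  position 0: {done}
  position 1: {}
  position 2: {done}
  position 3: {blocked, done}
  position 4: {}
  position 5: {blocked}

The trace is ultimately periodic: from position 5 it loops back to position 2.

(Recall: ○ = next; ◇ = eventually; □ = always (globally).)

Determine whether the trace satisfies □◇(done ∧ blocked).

Holds

◇(done ∧ blocked) holds at every position 0..5, and those are all positions ever visited, so □◇(done ∧ blocked) holds.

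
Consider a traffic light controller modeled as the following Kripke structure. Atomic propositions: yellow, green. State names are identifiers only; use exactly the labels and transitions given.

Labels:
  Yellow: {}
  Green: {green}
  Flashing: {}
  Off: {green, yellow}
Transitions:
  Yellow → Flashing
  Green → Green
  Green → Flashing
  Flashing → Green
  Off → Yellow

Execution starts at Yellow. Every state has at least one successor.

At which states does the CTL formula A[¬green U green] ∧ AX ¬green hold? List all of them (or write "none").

{Yellow, Off}

States satisfying ¬green: {Yellow, Flashing}.
States satisfying green: {Green, Off}.
States satisfying A[¬green U green]: {Yellow, Green, Flashing, Off}.
States satisfying AX ¬green: {Yellow, Off}.
States satisfying A[¬green U green] ∧ AX ¬green: {Yellow, Off}.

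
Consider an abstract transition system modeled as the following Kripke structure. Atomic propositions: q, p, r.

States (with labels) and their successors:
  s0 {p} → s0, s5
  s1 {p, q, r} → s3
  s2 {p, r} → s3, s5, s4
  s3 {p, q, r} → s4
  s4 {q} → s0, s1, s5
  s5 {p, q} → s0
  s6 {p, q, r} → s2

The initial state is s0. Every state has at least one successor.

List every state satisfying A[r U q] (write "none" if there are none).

{s1, s2, s3, s4, s5, s6}

States satisfying r: {s1, s2, s3, s6}.
States satisfying q: {s1, s3, s4, s5, s6}.
States satisfying A[r U q]: {s1, s2, s3, s4, s5, s6}.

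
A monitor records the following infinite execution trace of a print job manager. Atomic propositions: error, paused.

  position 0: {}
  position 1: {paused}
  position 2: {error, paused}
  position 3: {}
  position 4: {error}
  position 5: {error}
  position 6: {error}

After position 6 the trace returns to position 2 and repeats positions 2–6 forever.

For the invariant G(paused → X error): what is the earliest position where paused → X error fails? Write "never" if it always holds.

Check paused → X error at each position in order: 0 ✓, 1 ✓.
At position 2 the labels are {error, paused} and the next position 3 has {}, so paused → X error is false there. This is the first violation.

2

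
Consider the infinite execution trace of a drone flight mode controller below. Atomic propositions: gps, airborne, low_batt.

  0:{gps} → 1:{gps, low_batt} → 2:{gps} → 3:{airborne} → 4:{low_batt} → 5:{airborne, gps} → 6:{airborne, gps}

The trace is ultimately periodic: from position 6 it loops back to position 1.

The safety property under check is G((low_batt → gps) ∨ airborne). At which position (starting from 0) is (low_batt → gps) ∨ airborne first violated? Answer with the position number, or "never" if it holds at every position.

4

Check (low_batt → gps) ∨ airborne at each position in order: 0 ✓, 1 ✓, 2 ✓, 3 ✓.
At position 4 the labels are {low_batt}, so (low_batt → gps) ∨ airborne is false there. This is the first violation.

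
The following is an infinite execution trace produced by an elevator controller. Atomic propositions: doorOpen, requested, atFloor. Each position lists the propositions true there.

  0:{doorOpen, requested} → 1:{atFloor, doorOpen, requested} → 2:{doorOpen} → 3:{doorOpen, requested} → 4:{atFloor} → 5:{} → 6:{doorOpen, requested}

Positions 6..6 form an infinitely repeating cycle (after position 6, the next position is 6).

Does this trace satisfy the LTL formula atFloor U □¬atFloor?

Violated

Walking from position 0: at position 0, □¬atFloor has not yet held and atFloor fails, so atFloor U □¬atFloor is false.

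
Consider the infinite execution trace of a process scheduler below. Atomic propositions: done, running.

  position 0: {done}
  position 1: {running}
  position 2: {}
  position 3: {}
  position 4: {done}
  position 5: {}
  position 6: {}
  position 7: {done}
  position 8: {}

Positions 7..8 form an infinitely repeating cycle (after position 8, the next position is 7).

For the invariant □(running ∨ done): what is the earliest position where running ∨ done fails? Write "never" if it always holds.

2

Check running ∨ done at each position in order: 0 ✓, 1 ✓.
At position 2 the labels are {}, so running ∨ done is false there. This is the first violation.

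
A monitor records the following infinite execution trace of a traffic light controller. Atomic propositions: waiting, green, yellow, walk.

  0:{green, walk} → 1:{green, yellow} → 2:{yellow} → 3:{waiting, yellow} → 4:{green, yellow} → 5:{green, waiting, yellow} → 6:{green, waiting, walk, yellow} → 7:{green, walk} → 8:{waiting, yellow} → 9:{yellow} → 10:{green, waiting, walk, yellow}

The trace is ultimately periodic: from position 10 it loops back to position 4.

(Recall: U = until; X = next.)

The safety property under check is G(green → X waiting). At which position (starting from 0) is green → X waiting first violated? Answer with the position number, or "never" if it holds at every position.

At position 0 the labels are {green, walk} and the next position 1 has {green, yellow}, so green → X waiting is false there. This is the first violation.

0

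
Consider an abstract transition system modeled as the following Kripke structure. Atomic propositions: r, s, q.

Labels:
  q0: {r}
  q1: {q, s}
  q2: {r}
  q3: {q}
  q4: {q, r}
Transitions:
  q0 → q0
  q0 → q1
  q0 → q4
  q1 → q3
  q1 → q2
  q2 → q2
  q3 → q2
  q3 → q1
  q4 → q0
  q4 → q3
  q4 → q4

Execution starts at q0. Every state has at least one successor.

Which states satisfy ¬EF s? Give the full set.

States satisfying s: {q1}.
States satisfying EF s: {q0, q1, q3, q4}.
States satisfying ¬EF s: {q2}.

{q2}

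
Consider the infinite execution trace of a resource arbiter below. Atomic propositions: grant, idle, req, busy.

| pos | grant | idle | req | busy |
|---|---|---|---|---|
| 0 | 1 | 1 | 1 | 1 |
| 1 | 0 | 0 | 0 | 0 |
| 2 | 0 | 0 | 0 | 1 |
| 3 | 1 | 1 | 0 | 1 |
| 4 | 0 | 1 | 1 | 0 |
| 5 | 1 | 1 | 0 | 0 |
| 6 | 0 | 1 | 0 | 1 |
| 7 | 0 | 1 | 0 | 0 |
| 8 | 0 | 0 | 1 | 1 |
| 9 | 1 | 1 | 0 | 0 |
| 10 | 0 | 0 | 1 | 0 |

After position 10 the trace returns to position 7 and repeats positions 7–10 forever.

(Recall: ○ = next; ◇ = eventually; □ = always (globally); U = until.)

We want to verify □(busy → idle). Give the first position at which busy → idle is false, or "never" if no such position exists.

Check busy → idle at each position in order: 0 ✓, 1 ✓.
At position 2 the labels are {busy}, so busy → idle is false there. This is the first violation.

2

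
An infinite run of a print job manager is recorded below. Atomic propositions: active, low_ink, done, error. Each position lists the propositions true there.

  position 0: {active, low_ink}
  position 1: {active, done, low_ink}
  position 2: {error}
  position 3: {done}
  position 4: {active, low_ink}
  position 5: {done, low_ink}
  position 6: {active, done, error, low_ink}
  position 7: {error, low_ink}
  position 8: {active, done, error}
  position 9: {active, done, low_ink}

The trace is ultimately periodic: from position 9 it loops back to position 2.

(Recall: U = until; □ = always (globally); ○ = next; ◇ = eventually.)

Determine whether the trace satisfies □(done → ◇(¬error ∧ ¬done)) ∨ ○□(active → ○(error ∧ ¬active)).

done → ◇(¬error ∧ ¬done) holds at every position 0..9, and those are all positions ever visited, so □(done → ◇(¬error ∧ ¬done)) holds.
Positions where done holds: 1, 3, 5, 6, 8, 9.
Check ◇(¬error ∧ ¬done) at each: 1→ok, 3→ok, 5→ok, 6→ok, 8→ok, 9→ok.
The position after 0 is 1; □(active → ○(error ∧ ¬active)) is false there.
At position 0: □(done → ◇(¬error ∧ ¬done)) is true; ○□(active → ○(error ∧ ¬active)) is false; so □(done → ◇(¬error ∧ ¬done)) ∨ ○□(active → ○(error ∧ ¬active)) is true.

Holds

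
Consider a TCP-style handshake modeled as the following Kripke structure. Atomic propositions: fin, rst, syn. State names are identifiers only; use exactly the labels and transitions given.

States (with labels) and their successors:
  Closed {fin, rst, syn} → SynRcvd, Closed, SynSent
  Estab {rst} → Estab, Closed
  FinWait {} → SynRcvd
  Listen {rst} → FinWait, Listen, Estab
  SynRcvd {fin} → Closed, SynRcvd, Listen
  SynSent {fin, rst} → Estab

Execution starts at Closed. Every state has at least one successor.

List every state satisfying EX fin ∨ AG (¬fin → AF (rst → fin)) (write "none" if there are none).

{Closed, Estab, FinWait, SynRcvd}

States satisfying fin: {Closed, SynRcvd, SynSent}.
States satisfying EX fin: {Closed, Estab, FinWait, SynRcvd}.
States satisfying ¬fin → AF (rst → fin): {Closed, FinWait, SynRcvd, SynSent}.
States satisfying AG (¬fin → AF (rst → fin)): ∅.
States satisfying EX fin ∨ AG (¬fin → AF (rst → fin)): {Closed, Estab, FinWait, SynRcvd}.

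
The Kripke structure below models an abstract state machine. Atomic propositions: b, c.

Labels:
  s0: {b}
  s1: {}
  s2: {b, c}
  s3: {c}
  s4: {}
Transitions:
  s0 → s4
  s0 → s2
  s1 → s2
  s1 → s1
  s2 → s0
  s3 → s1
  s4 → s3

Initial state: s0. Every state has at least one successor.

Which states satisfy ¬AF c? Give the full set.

States satisfying c: {s2, s3}.
States satisfying AF c: {s0, s2, s3, s4}.
States satisfying ¬AF c: {s1}.

{s1}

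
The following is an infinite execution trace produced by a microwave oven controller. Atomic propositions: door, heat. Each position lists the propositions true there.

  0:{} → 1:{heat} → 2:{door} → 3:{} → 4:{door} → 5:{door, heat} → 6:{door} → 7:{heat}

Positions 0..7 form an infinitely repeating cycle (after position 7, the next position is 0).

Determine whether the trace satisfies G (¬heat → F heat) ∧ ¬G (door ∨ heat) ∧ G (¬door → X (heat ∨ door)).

No

¬door → X (heat ∨ door) must hold at every position from 0 onward. It fails at position 7, so G (¬door → X (heat ∨ door)) is false.
Positions where ¬door holds: 0, 1, 3, 7.
Check X (heat ∨ door) at each: 0→ok, 1→ok, 3→ok, 7→fails.
At position 0: G (¬heat → F heat) ∧ ¬G (door ∨ heat) is true; G (¬door → X (heat ∨ door)) is false; so G (¬heat → F heat) ∧ ¬G (door ∨ heat) ∧ G (¬door → X (heat ∨ door)) is false.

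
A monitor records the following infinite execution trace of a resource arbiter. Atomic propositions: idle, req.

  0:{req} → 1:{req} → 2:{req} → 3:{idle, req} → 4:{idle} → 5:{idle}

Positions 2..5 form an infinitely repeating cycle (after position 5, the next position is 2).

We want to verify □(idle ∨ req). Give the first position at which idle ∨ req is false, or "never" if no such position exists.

idle ∨ req holds at every position 0..5, and those are all the positions the trace ever visits, so the invariant □(idle ∨ req) is never violated.

never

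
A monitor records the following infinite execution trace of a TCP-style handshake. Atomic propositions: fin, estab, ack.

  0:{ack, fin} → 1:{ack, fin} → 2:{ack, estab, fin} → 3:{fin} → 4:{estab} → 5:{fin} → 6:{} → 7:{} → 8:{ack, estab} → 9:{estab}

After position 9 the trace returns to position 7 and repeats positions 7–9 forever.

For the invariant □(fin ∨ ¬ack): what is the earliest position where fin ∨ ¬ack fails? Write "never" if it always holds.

8

Check fin ∨ ¬ack at each position in order: 0 ✓, 1 ✓, 2 ✓, 3 ✓, 4 ✓, 5 ✓, 6 ✓, 7 ✓.
At position 8 the labels are {ack, estab}, so fin ∨ ¬ack is false there. This is the first violation.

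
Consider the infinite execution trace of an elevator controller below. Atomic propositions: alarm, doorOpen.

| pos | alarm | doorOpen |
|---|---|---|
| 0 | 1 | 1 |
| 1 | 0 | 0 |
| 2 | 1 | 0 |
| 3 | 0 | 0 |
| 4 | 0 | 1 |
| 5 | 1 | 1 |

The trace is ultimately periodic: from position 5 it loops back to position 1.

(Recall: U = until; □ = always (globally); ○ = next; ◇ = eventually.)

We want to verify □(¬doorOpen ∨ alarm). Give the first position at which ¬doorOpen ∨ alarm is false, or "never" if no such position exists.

4

Check ¬doorOpen ∨ alarm at each position in order: 0 ✓, 1 ✓, 2 ✓, 3 ✓.
At position 4 the labels are {doorOpen}, so ¬doorOpen ∨ alarm is false there. This is the first violation.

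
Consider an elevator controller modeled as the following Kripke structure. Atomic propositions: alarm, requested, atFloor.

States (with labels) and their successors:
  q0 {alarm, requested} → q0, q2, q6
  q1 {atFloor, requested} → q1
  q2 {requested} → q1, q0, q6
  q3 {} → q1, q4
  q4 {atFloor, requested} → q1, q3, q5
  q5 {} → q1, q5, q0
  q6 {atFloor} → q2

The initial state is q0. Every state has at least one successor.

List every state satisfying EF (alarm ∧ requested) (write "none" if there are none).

States satisfying alarm ∧ requested: {q0}.
States satisfying EF (alarm ∧ requested): {q0, q2, q3, q4, q5, q6}.

{q0, q2, q3, q4, q5, q6}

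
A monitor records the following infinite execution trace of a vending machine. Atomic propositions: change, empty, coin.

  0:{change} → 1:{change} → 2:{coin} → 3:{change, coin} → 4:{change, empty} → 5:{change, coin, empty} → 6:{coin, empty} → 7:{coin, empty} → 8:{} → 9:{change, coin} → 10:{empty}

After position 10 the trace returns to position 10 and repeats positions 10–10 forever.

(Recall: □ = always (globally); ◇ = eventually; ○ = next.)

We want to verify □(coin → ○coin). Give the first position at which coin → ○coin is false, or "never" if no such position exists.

3

Check coin → ○coin at each position in order: 0 ✓, 1 ✓, 2 ✓.
At position 3 the labels are {change, coin} and the next position 4 has {change, empty}, so coin → ○coin is false there. This is the first violation.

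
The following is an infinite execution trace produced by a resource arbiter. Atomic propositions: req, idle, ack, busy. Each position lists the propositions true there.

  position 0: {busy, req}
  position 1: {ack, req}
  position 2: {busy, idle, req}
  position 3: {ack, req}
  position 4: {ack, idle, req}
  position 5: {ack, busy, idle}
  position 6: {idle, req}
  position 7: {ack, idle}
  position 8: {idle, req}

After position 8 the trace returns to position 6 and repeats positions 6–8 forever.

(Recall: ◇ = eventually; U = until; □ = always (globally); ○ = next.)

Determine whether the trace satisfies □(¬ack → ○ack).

Violated

¬ack → ○ack must hold at every position from 0 onward. It fails at position 8, so □(¬ack → ○ack) is false.
Positions where ¬ack holds: 0, 2, 6, 8.
Check ○ack at each: 0→ok, 2→ok, 6→ok, 8→fails.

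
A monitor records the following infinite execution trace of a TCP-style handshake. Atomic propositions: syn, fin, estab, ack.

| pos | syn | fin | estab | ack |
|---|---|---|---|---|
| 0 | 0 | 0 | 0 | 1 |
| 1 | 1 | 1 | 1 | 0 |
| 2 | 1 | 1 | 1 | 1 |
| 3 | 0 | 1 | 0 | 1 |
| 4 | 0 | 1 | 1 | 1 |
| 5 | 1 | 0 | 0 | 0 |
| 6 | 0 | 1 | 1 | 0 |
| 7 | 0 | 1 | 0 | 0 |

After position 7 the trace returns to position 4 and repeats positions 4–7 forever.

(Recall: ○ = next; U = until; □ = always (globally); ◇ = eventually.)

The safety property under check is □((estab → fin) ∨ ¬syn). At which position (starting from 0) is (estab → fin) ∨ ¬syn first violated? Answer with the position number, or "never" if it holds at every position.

(estab → fin) ∨ ¬syn holds at every position 0..7, and those are all the positions the trace ever visits, so the invariant □((estab → fin) ∨ ¬syn) is never violated.

never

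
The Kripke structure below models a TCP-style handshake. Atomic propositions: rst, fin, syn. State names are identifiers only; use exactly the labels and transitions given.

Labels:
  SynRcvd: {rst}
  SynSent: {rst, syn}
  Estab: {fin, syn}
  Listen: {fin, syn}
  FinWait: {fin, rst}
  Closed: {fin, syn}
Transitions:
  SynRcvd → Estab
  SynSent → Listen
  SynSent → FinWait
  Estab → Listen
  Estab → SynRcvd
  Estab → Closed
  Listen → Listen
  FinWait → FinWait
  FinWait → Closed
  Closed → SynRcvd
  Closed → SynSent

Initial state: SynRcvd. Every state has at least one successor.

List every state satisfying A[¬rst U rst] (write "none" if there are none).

{SynRcvd, SynSent, FinWait, Closed}

States satisfying ¬rst: {Estab, Listen, Closed}.
States satisfying rst: {SynRcvd, SynSent, FinWait}.
States satisfying A[¬rst U rst]: {SynRcvd, SynSent, FinWait, Closed}.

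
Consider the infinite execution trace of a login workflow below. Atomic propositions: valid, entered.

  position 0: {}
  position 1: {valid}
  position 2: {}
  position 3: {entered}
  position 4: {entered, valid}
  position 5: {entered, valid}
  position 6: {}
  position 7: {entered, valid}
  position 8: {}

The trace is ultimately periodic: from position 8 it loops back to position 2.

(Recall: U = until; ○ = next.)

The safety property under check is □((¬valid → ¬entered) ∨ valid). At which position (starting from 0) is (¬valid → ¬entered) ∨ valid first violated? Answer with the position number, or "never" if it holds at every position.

3

Check (¬valid → ¬entered) ∨ valid at each position in order: 0 ✓, 1 ✓, 2 ✓.
At position 3 the labels are {entered}, so (¬valid → ¬entered) ∨ valid is false there. This is the first violation.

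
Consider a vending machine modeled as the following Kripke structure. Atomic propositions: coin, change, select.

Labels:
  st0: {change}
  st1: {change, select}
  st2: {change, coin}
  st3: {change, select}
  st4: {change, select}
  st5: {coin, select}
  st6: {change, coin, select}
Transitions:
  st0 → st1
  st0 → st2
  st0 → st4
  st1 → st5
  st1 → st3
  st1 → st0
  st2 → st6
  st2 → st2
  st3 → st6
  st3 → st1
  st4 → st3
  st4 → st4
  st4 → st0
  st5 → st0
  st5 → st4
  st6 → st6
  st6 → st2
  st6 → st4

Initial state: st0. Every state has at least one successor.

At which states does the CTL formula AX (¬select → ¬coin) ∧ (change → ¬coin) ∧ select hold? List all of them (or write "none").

{st1, st3, st4, st5}

States satisfying ¬select → ¬coin: {st0, st1, st3, st4, st5, st6}.
States satisfying AX (¬select → ¬coin): {st1, st3, st4, st5}.
States satisfying ¬coin: {st0, st1, st3, st4}.
States satisfying change → ¬coin: {st0, st1, st3, st4, st5}.
States satisfying (change → ¬coin) ∧ select: {st1, st3, st4, st5}.
States satisfying AX (¬select → ¬coin) ∧ (change → ¬coin) ∧ select: {st1, st3, st4, st5}.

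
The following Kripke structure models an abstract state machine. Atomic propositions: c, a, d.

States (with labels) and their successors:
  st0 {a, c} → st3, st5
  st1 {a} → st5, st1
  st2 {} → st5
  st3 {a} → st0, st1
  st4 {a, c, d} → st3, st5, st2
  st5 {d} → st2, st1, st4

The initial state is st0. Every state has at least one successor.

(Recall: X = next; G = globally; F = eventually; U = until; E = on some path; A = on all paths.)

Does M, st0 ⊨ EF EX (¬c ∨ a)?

Satisfied

States satisfying EX (¬c ∨ a): {st0, st1, st2, st3, st4, st5}.
States satisfying EF EX (¬c ∨ a): {st0, st1, st2, st3, st4, st5}.
Some path from st0 reaches a state where EX (¬c ∨ a) holds.
st0 ∈ Sat(EF EX (¬c ∨ a)).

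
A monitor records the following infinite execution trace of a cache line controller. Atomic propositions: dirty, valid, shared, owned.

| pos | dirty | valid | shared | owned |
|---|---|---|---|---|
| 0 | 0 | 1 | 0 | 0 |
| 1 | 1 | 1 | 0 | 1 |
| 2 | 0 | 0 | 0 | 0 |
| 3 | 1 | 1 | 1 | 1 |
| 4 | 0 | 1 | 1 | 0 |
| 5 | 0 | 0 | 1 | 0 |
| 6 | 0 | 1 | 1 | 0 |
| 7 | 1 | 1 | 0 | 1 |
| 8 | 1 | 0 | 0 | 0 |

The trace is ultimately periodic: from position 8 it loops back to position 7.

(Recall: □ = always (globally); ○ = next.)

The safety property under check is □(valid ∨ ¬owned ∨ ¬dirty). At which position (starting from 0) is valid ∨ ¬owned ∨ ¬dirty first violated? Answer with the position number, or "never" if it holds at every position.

valid ∨ ¬owned ∨ ¬dirty holds at every position 0..8, and those are all the positions the trace ever visits, so the invariant □(valid ∨ ¬owned ∨ ¬dirty) is never violated.

never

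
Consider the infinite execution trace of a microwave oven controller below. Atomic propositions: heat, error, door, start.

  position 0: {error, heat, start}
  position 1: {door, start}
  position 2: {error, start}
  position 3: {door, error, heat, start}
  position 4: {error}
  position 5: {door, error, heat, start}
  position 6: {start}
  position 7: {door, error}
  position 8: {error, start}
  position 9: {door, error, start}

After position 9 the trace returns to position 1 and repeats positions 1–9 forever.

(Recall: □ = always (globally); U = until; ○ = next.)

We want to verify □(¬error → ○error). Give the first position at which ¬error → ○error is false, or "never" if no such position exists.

never

¬error → ○error holds at every position 0..9, and those are all the positions the trace ever visits, so the invariant □(¬error → ○error) is never violated.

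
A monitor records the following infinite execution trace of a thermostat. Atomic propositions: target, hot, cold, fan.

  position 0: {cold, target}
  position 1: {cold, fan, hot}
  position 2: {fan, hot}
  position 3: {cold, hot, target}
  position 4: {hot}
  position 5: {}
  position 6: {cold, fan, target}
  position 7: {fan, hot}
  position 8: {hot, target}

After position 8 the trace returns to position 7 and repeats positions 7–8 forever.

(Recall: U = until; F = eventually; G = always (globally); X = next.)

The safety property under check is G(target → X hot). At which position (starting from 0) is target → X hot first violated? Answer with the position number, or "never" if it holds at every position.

never

target → X hot holds at every position 0..8, and those are all the positions the trace ever visits, so the invariant G(target → X hot) is never violated.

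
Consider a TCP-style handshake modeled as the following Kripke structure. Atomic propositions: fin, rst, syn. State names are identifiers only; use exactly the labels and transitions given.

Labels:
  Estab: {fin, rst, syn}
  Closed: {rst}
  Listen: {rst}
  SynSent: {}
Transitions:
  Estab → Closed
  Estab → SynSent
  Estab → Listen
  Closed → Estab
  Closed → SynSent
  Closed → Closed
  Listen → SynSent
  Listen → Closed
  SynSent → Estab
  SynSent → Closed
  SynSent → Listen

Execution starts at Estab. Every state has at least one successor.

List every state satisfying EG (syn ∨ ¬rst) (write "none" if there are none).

{Estab, SynSent}

States satisfying syn ∨ ¬rst: {Estab, SynSent}.
States satisfying EG (syn ∨ ¬rst): {Estab, SynSent}.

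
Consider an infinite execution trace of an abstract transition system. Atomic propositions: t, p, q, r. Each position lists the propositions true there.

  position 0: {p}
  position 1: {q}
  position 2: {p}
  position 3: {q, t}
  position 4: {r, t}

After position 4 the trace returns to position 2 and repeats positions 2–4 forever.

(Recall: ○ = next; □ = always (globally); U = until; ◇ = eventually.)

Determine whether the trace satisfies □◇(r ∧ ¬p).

Satisfied

◇(r ∧ ¬p) holds at every position 0..4, and those are all positions ever visited, so □◇(r ∧ ¬p) holds.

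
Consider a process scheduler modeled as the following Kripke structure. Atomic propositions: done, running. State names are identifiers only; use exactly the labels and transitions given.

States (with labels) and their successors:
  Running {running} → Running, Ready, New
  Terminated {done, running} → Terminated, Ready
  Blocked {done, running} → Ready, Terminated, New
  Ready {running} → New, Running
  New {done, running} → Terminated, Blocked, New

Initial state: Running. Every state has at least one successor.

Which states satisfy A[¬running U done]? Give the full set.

{Terminated, Blocked, New}

States satisfying ¬running: ∅.
States satisfying done: {Terminated, Blocked, New}.
States satisfying A[¬running U done]: {Terminated, Blocked, New}.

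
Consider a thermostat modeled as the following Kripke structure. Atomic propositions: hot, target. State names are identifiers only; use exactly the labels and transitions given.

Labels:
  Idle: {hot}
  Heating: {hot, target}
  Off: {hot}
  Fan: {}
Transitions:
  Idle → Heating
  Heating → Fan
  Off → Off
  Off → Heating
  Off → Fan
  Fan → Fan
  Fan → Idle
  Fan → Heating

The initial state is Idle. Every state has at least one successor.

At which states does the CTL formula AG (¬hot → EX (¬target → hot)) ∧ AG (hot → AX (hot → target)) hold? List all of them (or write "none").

{Idle, Heating, Fan}

States satisfying ¬hot → EX (¬target → hot): {Idle, Heating, Off, Fan}.
States satisfying AG (¬hot → EX (¬target → hot)): {Idle, Heating, Off, Fan}.
States satisfying hot → AX (hot → target): {Idle, Heating, Fan}.
States satisfying AG (hot → AX (hot → target)): {Idle, Heating, Fan}.
States satisfying AG (¬hot → EX (¬target → hot)) ∧ AG (hot → AX (hot → target)): {Idle, Heating, Fan}.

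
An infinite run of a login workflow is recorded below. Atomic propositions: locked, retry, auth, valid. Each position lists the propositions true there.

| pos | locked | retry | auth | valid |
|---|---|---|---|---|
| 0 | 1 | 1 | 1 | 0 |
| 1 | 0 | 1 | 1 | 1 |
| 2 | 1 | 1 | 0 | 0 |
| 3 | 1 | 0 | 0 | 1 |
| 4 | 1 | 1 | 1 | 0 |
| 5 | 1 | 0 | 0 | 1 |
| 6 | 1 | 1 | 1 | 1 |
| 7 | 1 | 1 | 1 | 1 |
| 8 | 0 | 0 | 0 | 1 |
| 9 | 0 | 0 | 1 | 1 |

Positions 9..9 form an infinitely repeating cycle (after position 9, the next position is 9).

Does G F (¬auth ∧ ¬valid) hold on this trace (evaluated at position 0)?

F (¬auth ∧ ¬valid) must hold at every position from 0 onward. It fails at position 3, so G F (¬auth ∧ ¬valid) is false.

Violated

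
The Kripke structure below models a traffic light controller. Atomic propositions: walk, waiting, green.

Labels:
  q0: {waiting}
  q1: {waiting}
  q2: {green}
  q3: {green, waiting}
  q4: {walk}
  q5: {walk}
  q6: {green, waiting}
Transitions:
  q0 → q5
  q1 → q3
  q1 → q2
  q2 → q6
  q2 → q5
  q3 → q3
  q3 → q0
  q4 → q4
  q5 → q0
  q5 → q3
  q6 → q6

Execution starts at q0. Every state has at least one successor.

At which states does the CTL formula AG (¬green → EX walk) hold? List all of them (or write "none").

States satisfying ¬green → EX walk: {q0, q2, q3, q4, q6}.
States satisfying AG (¬green → EX walk): {q4, q6}.

{q4, q6}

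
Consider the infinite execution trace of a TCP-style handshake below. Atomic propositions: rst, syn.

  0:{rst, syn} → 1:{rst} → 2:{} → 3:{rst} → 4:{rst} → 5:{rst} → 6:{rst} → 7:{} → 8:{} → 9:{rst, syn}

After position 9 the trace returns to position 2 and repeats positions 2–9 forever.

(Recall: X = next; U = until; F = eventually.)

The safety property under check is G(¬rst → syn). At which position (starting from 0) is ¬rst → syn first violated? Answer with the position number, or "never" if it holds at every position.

2

Check ¬rst → syn at each position in order: 0 ✓, 1 ✓.
At position 2 the labels are {}, so ¬rst → syn is false there. This is the first violation.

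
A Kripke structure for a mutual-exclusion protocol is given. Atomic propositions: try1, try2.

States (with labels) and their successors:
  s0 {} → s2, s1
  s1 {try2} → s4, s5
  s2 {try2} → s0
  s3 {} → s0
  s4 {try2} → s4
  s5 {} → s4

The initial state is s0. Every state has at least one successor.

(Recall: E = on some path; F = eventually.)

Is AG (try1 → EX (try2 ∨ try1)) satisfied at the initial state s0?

States satisfying try1 → EX (try2 ∨ try1): {s0, s1, s2, s3, s4, s5}.
States satisfying AG (try1 → EX (try2 ∨ try1)): {s0, s1, s2, s3, s4, s5}.
Every state reachable from s0 satisfies try1 → EX (try2 ∨ try1).
s0 ∈ Sat(AG (try1 → EX (try2 ∨ try1))).

Holds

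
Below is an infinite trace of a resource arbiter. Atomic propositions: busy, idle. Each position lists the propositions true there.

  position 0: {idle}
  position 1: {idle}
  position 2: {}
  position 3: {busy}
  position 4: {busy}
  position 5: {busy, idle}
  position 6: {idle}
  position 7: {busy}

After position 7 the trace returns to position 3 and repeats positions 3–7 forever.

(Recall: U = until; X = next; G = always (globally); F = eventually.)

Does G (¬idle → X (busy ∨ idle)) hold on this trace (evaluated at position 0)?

Satisfied

¬idle → X (busy ∨ idle) holds at every position 0..7, and those are all positions ever visited, so G (¬idle → X (busy ∨ idle)) holds.
Positions where ¬idle holds: 2, 3, 4, 7.
Check X (busy ∨ idle) at each: 2→ok, 3→ok, 4→ok, 7→ok.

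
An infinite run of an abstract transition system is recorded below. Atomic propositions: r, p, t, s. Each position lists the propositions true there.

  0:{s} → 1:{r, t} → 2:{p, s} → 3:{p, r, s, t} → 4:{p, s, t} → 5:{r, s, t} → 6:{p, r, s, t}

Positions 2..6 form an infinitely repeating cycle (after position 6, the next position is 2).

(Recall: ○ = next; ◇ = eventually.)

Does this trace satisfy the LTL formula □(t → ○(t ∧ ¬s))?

t → ○(t ∧ ¬s) must hold at every position from 0 onward. It fails at position 1, so □(t → ○(t ∧ ¬s)) is false.
Positions where t holds: 1, 3, 4, 5, 6.
Check ○(t ∧ ¬s) at each: 1→fails, 3→fails, 4→fails, 5→fails, 6→fails.

No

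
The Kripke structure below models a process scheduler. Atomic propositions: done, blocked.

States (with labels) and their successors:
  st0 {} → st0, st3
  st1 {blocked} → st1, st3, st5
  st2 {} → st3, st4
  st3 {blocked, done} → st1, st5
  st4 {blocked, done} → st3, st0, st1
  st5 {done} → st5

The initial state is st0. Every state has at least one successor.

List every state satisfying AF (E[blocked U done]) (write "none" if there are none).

States satisfying E[blocked U done]: {st1, st3, st4, st5}.
States satisfying AF (E[blocked U done]): {st1, st2, st3, st4, st5}.

{st1, st2, st3, st4, st5}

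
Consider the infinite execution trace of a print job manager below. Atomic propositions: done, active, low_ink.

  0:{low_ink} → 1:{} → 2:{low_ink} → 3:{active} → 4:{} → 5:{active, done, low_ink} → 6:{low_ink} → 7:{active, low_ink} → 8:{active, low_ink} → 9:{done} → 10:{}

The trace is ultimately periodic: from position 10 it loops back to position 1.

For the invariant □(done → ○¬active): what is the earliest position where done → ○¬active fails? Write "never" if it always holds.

never

done → ○¬active holds at every position 0..10, and those are all the positions the trace ever visits, so the invariant □(done → ○¬active) is never violated.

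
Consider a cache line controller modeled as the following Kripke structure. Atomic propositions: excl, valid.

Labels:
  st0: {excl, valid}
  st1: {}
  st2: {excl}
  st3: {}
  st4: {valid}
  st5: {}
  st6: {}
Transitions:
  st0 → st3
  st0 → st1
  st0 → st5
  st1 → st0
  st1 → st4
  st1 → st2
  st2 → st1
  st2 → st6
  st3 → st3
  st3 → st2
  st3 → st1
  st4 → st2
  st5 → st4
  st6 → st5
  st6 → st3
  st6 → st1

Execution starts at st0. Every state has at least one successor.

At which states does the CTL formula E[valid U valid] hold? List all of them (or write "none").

{st0, st4}

States satisfying valid: {st0, st4}.
States satisfying E[valid U valid]: {st0, st4}.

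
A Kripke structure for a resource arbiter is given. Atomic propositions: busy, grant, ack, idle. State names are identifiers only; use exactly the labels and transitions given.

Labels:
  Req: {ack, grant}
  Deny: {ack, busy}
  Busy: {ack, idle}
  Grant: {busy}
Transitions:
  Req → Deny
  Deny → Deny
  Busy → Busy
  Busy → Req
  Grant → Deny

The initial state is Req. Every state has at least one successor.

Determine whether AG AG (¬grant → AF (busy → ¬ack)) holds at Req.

States satisfying AG (¬grant → AF (busy → ¬ack)): ∅.
States satisfying AG AG (¬grant → AF (busy → ¬ack)): ∅.
Deny is reachable from Req and violates AG (¬grant → AF (busy → ¬ack)), so AG fails at Req.
Req ∉ Sat(AG AG (¬grant → AF (busy → ¬ack))).

Does not hold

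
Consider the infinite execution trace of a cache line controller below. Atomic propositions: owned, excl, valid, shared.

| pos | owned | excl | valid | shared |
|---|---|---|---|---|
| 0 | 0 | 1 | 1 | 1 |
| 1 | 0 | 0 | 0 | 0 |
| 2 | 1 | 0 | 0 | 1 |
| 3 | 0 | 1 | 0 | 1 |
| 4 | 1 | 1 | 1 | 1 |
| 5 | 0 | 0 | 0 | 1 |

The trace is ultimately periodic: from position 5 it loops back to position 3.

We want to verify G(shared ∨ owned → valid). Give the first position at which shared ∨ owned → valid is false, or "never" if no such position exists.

2

Check shared ∨ owned → valid at each position in order: 0 ✓, 1 ✓.
At position 2 the labels are {owned, shared}, so shared ∨ owned → valid is false there. This is the first violation.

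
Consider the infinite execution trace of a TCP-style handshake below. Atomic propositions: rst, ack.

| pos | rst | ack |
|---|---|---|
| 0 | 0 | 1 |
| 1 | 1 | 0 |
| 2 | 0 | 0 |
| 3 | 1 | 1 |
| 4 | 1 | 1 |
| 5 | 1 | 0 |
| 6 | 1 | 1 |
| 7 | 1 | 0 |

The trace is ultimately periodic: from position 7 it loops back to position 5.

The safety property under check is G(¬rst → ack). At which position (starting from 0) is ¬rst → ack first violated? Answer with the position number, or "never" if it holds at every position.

Check ¬rst → ack at each position in order: 0 ✓, 1 ✓.
At position 2 the labels are {}, so ¬rst → ack is false there. This is the first violation.

2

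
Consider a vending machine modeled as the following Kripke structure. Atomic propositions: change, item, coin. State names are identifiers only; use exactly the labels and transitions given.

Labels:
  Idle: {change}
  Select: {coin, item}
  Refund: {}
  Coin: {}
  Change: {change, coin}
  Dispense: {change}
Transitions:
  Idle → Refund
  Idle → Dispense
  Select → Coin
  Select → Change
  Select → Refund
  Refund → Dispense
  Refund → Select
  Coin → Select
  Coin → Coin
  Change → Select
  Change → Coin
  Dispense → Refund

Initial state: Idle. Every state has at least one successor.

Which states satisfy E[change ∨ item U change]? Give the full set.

{Idle, Select, Change, Dispense}

States satisfying change ∨ item: {Idle, Select, Change, Dispense}.
States satisfying change: {Idle, Change, Dispense}.
States satisfying E[change ∨ item U change]: {Idle, Select, Change, Dispense}.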